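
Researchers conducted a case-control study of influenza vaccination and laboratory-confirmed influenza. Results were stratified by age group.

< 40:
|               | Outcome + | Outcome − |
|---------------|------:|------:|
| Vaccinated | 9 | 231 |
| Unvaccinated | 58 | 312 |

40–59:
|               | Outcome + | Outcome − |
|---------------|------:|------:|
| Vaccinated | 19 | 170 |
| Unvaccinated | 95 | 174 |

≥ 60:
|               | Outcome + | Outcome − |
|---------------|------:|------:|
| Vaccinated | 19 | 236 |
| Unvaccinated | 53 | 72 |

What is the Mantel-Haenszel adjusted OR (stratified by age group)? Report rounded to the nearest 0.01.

0.17

OR_MH = Σ(aᵢdᵢ/nᵢ) / Σ(bᵢcᵢ/nᵢ), where nᵢ is the stratum total.
Stratum 1 (< 40): n = 610; a·d/n = 9·312/610 = 4.6033; b·c/n = 231·58/610 = 21.9639
Stratum 2 (40–59): n = 458; a·d/n = 19·174/458 = 7.2183; b·c/n = 170·95/458 = 35.2620
Stratum 3 (≥ 60): n = 380; a·d/n = 19·72/380 = 3.6000; b·c/n = 236·53/380 = 32.9158
OR_MH = (4.6033 + 7.2183 + 3.6000) / (21.9639 + 35.2620 + 32.9158) = 15.4216 / 90.1417 = 0.17108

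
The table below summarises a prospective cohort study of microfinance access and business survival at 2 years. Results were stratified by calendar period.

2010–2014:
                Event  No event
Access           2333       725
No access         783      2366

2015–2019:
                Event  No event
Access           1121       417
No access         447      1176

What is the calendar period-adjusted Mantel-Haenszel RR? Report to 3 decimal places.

2.916

RR_MH = Σ(aᵢ·n₀ᵢ/nᵢ) / Σ(cᵢ·n₁ᵢ/nᵢ), with n₁ᵢ = aᵢ+bᵢ (exposed), n₀ᵢ = cᵢ+dᵢ (unexposed), nᵢ = n₁ᵢ+n₀ᵢ.
Stratum 1 (2010–2014): n₁ = 3058, n₀ = 3149, n = 6207; a·n₀/n = 2333·3149/6207 = 1183.6019; c·n₁/n = 783·3058/6207 = 385.7603
Stratum 2 (2015–2019): n₁ = 1538, n₀ = 1623, n = 3161; a·n₀/n = 1121·1623/3161 = 575.5720; c·n₁/n = 447·1538/3161 = 217.4900
RR_MH = (1183.6019 + 575.5720) / (385.7603 + 217.4900) = 1759.1739 / 603.2503 = 2.91616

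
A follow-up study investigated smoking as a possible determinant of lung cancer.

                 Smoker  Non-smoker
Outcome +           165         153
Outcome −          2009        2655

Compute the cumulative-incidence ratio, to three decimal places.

1.393

Reading the table with exposure as columns: a = 165 (Smoker, case), b = 2009 (Smoker, non-case), c = 153 (Non-smoker, case), d = 2655.
Risk in exposed = 165/2174 = 0.07590; risk in unexposed = 153/2808 = 0.05449.
RR = 0.07590 / 0.05449 = 1.39293
The risk among the exposed is 1.39 times that among the unexposed.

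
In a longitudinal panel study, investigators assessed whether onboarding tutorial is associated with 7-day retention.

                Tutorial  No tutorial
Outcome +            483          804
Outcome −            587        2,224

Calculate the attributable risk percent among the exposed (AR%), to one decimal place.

41.2

Reading the table with exposure as columns: a = 483 (Tutorial, case), b = 587 (Tutorial, non-case), c = 804 (No tutorial, case), d = 2224.
Risk in exposed = 483/1070 = 0.45140; risk in unexposed = 804/3028 = 0.26552.
RR = 0.45140/0.26552 = 1.70006
AR% = (RR − 1)/RR × 100 = (1.70006 − 1)/1.70006 × 100 = 41.1784%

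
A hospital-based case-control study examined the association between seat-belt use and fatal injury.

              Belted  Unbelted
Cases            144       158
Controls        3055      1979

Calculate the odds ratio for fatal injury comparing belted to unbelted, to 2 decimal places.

Reading the table with exposure as columns: a = 144 (Belted, case), b = 3055 (Belted, non-case), c = 158 (Unbelted, case), d = 1979.
OR = (a·d)/(b·c) = (144 × 1979) / (3055 × 158) = 284976 / 482690 = 0.59039
Exposure is associated with lower odds of fatal injury (OR = 0.59 < 1).

0.59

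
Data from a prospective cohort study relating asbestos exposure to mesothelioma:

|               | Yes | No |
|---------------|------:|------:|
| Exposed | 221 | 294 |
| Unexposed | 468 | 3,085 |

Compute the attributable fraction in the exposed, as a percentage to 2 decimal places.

69.31

Cells: a = 221, b = 294, c = 468, d = 3085.
Risk in exposed = 221/515 = 0.42913; risk in unexposed = 468/3553 = 0.13172.
RR = 0.42913/0.13172 = 3.25787
AR% = (RR − 1)/RR × 100 = (3.25787 − 1)/3.25787 × 100 = 69.3051%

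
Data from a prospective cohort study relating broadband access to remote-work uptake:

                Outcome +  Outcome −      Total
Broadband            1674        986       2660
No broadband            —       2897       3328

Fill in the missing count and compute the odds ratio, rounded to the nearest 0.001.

11.412

The missing cell is in the unexposed row: 3328 − 2897 = 431.
So a = 1674, b = 986, c = 431, d = 2897.
OR = (a·d)/(b·c) = (1674 × 2897) / (986 × 431) = 4849578 / 424966 = 11.41168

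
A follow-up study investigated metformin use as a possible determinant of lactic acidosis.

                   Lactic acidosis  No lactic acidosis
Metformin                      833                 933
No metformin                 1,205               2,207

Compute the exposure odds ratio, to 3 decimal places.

Cells: a = 833, b = 933, c = 1205, d = 2207.
OR = (a·d)/(b·c) = (833 × 2207) / (933 × 1205) = 1838431 / 1124265 = 1.63523
The odds of lactic acidosis are about 1.64 times as high in the metformin group.

1.635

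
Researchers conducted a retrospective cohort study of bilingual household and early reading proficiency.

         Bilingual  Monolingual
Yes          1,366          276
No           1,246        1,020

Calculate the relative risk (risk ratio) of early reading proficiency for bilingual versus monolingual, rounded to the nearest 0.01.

Reading the table with exposure as columns: a = 1366 (Bilingual, case), b = 1246 (Bilingual, non-case), c = 276 (Monolingual, case), d = 1020.
Risk in exposed = 1366/2612 = 0.52297; risk in unexposed = 276/1296 = 0.21296.
RR = 0.52297 / 0.21296 = 2.45569
The risk among the exposed is 2.46 times that among the unexposed.

2.46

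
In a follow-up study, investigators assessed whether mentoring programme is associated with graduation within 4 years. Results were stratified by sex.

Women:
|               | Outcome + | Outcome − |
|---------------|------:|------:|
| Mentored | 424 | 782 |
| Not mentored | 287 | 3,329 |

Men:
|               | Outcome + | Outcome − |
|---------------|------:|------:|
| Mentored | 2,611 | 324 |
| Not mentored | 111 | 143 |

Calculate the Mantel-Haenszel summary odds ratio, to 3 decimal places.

7.087

OR_MH = Σ(aᵢdᵢ/nᵢ) / Σ(bᵢcᵢ/nᵢ), where nᵢ is the stratum total.
Stratum 1 (Women): n = 4822; a·d/n = 424·3329/4822 = 292.7200; b·c/n = 782·287/4822 = 46.5438
Stratum 2 (Men): n = 3189; a·d/n = 2611·143/3189 = 117.0815; b·c/n = 324·111/3189 = 11.2775
OR_MH = (292.7200 + 117.0815) / (46.5438 + 11.2775) = 409.8016 / 57.8213 = 7.08738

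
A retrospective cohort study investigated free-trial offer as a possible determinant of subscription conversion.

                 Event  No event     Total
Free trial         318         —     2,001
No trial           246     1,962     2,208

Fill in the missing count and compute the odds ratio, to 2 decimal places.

1.51

The missing cell is in the exposed row: 2001 − 318 = 1683.
So a = 318, b = 1683, c = 246, d = 1962.
OR = (a·d)/(b·c) = (318 × 1962) / (1683 × 246) = 623916 / 414018 = 1.50698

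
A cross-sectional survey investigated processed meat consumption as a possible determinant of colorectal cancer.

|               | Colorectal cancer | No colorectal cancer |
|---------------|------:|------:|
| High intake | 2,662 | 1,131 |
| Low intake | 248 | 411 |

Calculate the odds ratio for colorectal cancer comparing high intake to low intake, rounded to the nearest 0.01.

3.90

Cells: a = 2662, b = 1131, c = 248, d = 411.
OR = (a·d)/(b·c) = (2662 × 411) / (1131 × 248) = 1094082 / 280488 = 3.90064
The odds of colorectal cancer are about 3.90 times as high in the high intake group.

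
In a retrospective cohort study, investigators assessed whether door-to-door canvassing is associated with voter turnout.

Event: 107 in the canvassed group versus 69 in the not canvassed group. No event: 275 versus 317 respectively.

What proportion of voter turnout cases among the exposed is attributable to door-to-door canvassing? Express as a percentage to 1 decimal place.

36.2

From the description: a = 107, b = 275, c = 69, d = 317.
Risk in exposed = 107/382 = 0.28010; risk in unexposed = 69/386 = 0.17876.
RR = 0.28010/0.17876 = 1.56696
AR% = (RR − 1)/RR × 100 = (1.56696 − 1)/1.56696 × 100 = 36.1823%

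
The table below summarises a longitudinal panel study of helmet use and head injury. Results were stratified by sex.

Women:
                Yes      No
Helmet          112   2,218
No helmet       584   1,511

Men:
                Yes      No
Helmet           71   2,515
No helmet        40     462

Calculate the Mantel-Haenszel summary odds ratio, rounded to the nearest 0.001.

0.150

OR_MH = Σ(aᵢdᵢ/nᵢ) / Σ(bᵢcᵢ/nᵢ), where nᵢ is the stratum total.
Stratum 1 (Women): n = 4425; a·d/n = 112·1511/4425 = 38.2445; b·c/n = 2218·584/4425 = 292.7259
Stratum 2 (Men): n = 3088; a·d/n = 71·462/3088 = 10.6224; b·c/n = 2515·40/3088 = 32.5777
OR_MH = (38.2445 + 10.6224) / (292.7259 + 32.5777) = 48.8669 / 325.3036 = 0.15022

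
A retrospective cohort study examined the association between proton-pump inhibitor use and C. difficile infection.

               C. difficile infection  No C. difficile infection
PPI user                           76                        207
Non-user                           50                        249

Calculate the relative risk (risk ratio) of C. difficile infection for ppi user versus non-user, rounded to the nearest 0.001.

1.606

Cells: a = 76, b = 207, c = 50, d = 249.
Risk in exposed = 76/283 = 0.26855; risk in unexposed = 50/299 = 0.16722.
RR = 0.26855 / 0.16722 = 1.60594
The risk among the exposed is 1.61 times that among the unexposed.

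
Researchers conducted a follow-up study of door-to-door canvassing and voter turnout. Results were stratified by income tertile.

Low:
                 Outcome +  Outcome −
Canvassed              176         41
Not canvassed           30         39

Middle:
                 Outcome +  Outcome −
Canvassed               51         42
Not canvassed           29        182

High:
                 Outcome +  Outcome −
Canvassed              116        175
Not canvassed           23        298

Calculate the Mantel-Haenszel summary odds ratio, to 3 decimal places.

7.459

OR_MH = Σ(aᵢdᵢ/nᵢ) / Σ(bᵢcᵢ/nᵢ), where nᵢ is the stratum total.
Stratum 1 (Low): n = 286; a·d/n = 176·39/286 = 24.0000; b·c/n = 41·30/286 = 4.3007
Stratum 2 (Middle): n = 304; a·d/n = 51·182/304 = 30.5329; b·c/n = 42·29/304 = 4.0066
Stratum 3 (High): n = 612; a·d/n = 116·298/612 = 56.4837; b·c/n = 175·23/612 = 6.5768
OR_MH = (24.0000 + 30.5329 + 56.4837) / (4.3007 + 4.0066 + 6.5768) = 111.0166 / 14.8841 = 7.45875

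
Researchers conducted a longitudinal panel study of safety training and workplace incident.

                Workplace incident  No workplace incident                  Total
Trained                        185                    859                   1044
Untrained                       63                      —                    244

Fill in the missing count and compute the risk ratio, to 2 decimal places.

The missing cell is in the unexposed row: 244 − 63 = 181.
So a = 185, b = 859, c = 63, d = 181.
RR = [a/(a+b)] / [c/(c+d)] = (185/1044) / (63/244) = 0.17720/0.25820 = 0.68631

0.69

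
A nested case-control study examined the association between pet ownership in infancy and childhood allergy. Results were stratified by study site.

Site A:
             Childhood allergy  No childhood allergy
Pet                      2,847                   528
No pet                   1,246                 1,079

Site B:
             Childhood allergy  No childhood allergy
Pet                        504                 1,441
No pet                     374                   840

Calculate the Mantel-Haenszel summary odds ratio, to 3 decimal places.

OR_MH = Σ(aᵢdᵢ/nᵢ) / Σ(bᵢcᵢ/nᵢ), where nᵢ is the stratum total.
Stratum 1 (Site A): n = 5700; a·d/n = 2847·1079/5700 = 538.9321; b·c/n = 528·1246/5700 = 115.4189
Stratum 2 (Site B): n = 3159; a·d/n = 504·840/3159 = 134.0171; b·c/n = 1441·374/3159 = 170.6027
OR_MH = (538.9321 + 134.0171) / (115.4189 + 170.6027) = 672.9492 / 286.0217 = 2.35279

2.353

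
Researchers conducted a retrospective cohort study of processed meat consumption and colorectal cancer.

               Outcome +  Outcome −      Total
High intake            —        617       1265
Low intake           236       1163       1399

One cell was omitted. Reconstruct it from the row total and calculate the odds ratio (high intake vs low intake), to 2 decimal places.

5.18

The missing cell is in the exposed row: 1265 − 617 = 648.
So a = 648, b = 617, c = 236, d = 1163.
OR = (a·d)/(b·c) = (648 × 1163) / (617 × 236) = 753624 / 145612 = 5.17556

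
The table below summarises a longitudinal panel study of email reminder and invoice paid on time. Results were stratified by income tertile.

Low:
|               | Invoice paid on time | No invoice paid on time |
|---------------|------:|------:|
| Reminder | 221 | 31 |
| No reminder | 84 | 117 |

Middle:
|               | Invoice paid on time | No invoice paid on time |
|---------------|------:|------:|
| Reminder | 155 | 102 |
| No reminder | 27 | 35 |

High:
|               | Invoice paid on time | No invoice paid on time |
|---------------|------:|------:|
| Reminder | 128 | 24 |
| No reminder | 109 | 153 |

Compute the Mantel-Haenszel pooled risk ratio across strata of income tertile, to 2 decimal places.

RR_MH = Σ(aᵢ·n₀ᵢ/nᵢ) / Σ(cᵢ·n₁ᵢ/nᵢ), with n₁ᵢ = aᵢ+bᵢ (exposed), n₀ᵢ = cᵢ+dᵢ (unexposed), nᵢ = n₁ᵢ+n₀ᵢ.
Stratum 1 (Low): n₁ = 252, n₀ = 201, n = 453; a·n₀/n = 221·201/453 = 98.0596; c·n₁/n = 84·252/453 = 46.7285
Stratum 2 (Middle): n₁ = 257, n₀ = 62, n = 319; a·n₀/n = 155·62/319 = 30.1254; c·n₁/n = 27·257/319 = 21.7524
Stratum 3 (High): n₁ = 152, n₀ = 262, n = 414; a·n₀/n = 128·262/414 = 81.0048; c·n₁/n = 109·152/414 = 40.0193
RR_MH = (98.0596 + 30.1254 + 81.0048) / (46.7285 + 21.7524 + 40.0193) = 209.1898 / 108.5002 = 1.92801

1.93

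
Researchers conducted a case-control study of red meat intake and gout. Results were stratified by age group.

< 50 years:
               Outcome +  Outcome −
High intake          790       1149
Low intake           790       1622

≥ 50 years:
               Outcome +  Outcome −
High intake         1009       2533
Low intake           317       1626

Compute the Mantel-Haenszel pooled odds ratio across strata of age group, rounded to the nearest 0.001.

OR_MH = Σ(aᵢdᵢ/nᵢ) / Σ(bᵢcᵢ/nᵢ), where nᵢ is the stratum total.
Stratum 1 (< 50 years): n = 4351; a·d/n = 790·1622/4351 = 294.5024; b·c/n = 1149·790/4351 = 208.6210
Stratum 2 (≥ 50 years): n = 5485; a·d/n = 1009·1626/5485 = 299.1129; b·c/n = 2533·317/5485 = 146.3922
OR_MH = (294.5024 + 299.1129) / (208.6210 + 146.3922) = 593.6153 / 355.0132 = 1.67209

1.672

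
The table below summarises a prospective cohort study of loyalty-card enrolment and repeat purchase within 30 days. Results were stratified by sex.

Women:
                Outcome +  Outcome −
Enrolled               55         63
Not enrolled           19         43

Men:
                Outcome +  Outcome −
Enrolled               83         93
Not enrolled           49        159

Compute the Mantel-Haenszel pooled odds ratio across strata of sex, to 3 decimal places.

2.566

OR_MH = Σ(aᵢdᵢ/nᵢ) / Σ(bᵢcᵢ/nᵢ), where nᵢ is the stratum total.
Stratum 1 (Women): n = 180; a·d/n = 55·43/180 = 13.1389; b·c/n = 63·19/180 = 6.6500
Stratum 2 (Men): n = 384; a·d/n = 83·159/384 = 34.3672; b·c/n = 93·49/384 = 11.8672
OR_MH = (13.1389 + 34.3672) / (6.6500 + 11.8672) = 47.5061 / 18.5172 = 2.56551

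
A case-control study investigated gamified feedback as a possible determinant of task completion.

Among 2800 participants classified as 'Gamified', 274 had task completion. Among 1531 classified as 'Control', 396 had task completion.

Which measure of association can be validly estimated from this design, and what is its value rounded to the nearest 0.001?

From the description: a = 274, b = 2526, c = 396, d = 1135.
This is a case-control study: participants were sampled on outcome status, so risks in the source population cannot be estimated directly — relative risk is not valid here. The odds ratio is the appropriate measure.
OR = (a·d)/(b·c) = (274 × 1135) / (2526 × 396) = 310990 / 1000296 = 0.31090

0.311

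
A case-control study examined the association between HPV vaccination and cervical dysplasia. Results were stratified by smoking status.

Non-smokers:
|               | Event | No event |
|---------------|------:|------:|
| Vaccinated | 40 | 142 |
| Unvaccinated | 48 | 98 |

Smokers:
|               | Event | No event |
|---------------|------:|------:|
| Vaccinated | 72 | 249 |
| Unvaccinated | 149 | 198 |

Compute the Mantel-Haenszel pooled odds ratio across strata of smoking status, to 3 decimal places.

OR_MH = Σ(aᵢdᵢ/nᵢ) / Σ(bᵢcᵢ/nᵢ), where nᵢ is the stratum total.
Stratum 1 (Non-smokers): n = 328; a·d/n = 40·98/328 = 11.9512; b·c/n = 142·48/328 = 20.7805
Stratum 2 (Smokers): n = 668; a·d/n = 72·198/668 = 21.3413; b·c/n = 249·149/668 = 55.5404
OR_MH = (11.9512 + 21.3413) / (20.7805 + 55.5404) = 33.2925 / 76.3209 = 0.43622

0.436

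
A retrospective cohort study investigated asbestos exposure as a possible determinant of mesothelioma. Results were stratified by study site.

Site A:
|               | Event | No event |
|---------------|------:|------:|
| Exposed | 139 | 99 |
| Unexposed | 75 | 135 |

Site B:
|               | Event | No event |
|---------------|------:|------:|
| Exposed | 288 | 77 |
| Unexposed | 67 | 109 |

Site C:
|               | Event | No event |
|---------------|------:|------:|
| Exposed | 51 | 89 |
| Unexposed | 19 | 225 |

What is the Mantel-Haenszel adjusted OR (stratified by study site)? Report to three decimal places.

4.254

OR_MH = Σ(aᵢdᵢ/nᵢ) / Σ(bᵢcᵢ/nᵢ), where nᵢ is the stratum total.
Stratum 1 (Site A): n = 448; a·d/n = 139·135/448 = 41.8862; b·c/n = 99·75/448 = 16.5737
Stratum 2 (Site B): n = 541; a·d/n = 288·109/541 = 58.0259; b·c/n = 77·67/541 = 9.5360
Stratum 3 (Site C): n = 384; a·d/n = 51·225/384 = 29.8828; b·c/n = 89·19/384 = 4.4036
OR_MH = (41.8862 + 58.0259 + 29.8828) / (16.5737 + 9.5360 + 4.4036) = 129.7949 / 30.5134 = 4.25371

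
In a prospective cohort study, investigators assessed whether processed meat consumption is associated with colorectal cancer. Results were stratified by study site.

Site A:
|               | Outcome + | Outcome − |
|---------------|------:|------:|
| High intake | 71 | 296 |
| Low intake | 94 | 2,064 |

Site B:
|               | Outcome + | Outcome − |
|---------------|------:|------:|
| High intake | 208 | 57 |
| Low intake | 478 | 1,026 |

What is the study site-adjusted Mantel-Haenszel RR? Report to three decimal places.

2.786

RR_MH = Σ(aᵢ·n₀ᵢ/nᵢ) / Σ(cᵢ·n₁ᵢ/nᵢ), with n₁ᵢ = aᵢ+bᵢ (exposed), n₀ᵢ = cᵢ+dᵢ (unexposed), nᵢ = n₁ᵢ+n₀ᵢ.
Stratum 1 (Site A): n₁ = 367, n₀ = 2158, n = 2525; a·n₀/n = 71·2158/2525 = 60.6804; c·n₁/n = 94·367/2525 = 13.6626
Stratum 2 (Site B): n₁ = 265, n₀ = 1504, n = 1769; a·n₀/n = 208·1504/1769 = 176.8412; c·n₁/n = 478·265/1769 = 71.6054
RR_MH = (60.6804 + 176.8412) / (13.6626 + 71.6054) = 237.5215 / 85.2680 = 2.78559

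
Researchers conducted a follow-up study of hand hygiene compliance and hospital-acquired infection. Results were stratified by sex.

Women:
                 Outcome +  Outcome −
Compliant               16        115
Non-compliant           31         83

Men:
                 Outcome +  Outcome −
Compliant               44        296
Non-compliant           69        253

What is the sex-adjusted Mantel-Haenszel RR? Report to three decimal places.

RR_MH = Σ(aᵢ·n₀ᵢ/nᵢ) / Σ(cᵢ·n₁ᵢ/nᵢ), with n₁ᵢ = aᵢ+bᵢ (exposed), n₀ᵢ = cᵢ+dᵢ (unexposed), nᵢ = n₁ᵢ+n₀ᵢ.
Stratum 1 (Women): n₁ = 131, n₀ = 114, n = 245; a·n₀/n = 16·114/245 = 7.4449; c·n₁/n = 31·131/245 = 16.5755
Stratum 2 (Men): n₁ = 340, n₀ = 322, n = 662; a·n₀/n = 44·322/662 = 21.4018; c·n₁/n = 69·340/662 = 35.4381
RR_MH = (7.4449 + 21.4018) / (16.5755 + 35.4381) = 28.8467 / 52.0136 = 0.55460

0.555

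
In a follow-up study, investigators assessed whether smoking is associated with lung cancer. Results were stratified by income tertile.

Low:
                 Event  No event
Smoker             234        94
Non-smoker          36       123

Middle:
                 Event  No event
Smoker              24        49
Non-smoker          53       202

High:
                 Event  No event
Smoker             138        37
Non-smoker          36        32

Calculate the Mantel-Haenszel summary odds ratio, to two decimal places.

4.52

OR_MH = Σ(aᵢdᵢ/nᵢ) / Σ(bᵢcᵢ/nᵢ), where nᵢ is the stratum total.
Stratum 1 (Low): n = 487; a·d/n = 234·123/487 = 59.1006; b·c/n = 94·36/487 = 6.9487
Stratum 2 (Middle): n = 328; a·d/n = 24·202/328 = 14.7805; b·c/n = 49·53/328 = 7.9177
Stratum 3 (High): n = 243; a·d/n = 138·32/243 = 18.1728; b·c/n = 37·36/243 = 5.4815
OR_MH = (59.1006 + 14.7805 + 18.1728) / (6.9487 + 7.9177 + 5.4815) = 92.0539 / 20.3478 = 4.52402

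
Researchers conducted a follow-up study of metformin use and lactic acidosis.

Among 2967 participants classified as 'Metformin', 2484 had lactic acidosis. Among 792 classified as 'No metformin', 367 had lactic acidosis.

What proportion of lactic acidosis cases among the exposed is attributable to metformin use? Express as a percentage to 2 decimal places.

44.65

From the description: a = 2484, b = 483, c = 367, d = 425.
Risk in exposed = 2484/2967 = 0.83721; risk in unexposed = 367/792 = 0.46338.
RR = 0.83721/0.46338 = 1.80673
AR% = (RR − 1)/RR × 100 = (1.80673 − 1)/1.80673 × 100 = 44.6514%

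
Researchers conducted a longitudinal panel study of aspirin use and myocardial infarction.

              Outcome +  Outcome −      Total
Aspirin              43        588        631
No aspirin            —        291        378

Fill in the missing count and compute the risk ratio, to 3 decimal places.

0.296

The missing cell is in the unexposed row: 378 − 291 = 87.
So a = 43, b = 588, c = 87, d = 291.
RR = [a/(a+b)] / [c/(c+d)] = (43/631) / (87/378) = 0.06815/0.23016 = 0.29608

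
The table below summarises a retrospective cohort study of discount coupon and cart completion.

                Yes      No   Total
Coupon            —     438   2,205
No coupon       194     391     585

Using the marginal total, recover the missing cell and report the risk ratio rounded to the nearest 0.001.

The missing cell is in the exposed row: 2205 − 438 = 1767.
So a = 1767, b = 438, c = 194, d = 391.
RR = [a/(a+b)] / [c/(c+d)] = (1767/2205) / (194/585) = 0.80136/0.33162 = 2.41647

2.416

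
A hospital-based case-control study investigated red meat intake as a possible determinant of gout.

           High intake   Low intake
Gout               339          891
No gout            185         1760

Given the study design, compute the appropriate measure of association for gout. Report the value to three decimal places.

3.620

Reading the table with exposure as columns: a = 339 (High intake, case), b = 185 (High intake, non-case), c = 891 (Low intake, case), d = 1760.
This is a hospital-based case-control study: participants were sampled on outcome status, so risks in the source population cannot be estimated directly — relative risk is not valid here. The odds ratio is the appropriate measure.
OR = (a·d)/(b·c) = (339 × 1760) / (185 × 891) = 596640 / 164835 = 3.61962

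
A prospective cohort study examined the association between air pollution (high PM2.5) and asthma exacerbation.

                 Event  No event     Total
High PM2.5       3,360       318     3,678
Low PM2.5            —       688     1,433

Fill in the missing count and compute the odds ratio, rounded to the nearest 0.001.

The missing cell is in the unexposed row: 1433 − 688 = 745.
So a = 3360, b = 318, c = 745, d = 688.
OR = (a·d)/(b·c) = (3360 × 688) / (318 × 745) = 2311680 / 236910 = 9.75763

9.758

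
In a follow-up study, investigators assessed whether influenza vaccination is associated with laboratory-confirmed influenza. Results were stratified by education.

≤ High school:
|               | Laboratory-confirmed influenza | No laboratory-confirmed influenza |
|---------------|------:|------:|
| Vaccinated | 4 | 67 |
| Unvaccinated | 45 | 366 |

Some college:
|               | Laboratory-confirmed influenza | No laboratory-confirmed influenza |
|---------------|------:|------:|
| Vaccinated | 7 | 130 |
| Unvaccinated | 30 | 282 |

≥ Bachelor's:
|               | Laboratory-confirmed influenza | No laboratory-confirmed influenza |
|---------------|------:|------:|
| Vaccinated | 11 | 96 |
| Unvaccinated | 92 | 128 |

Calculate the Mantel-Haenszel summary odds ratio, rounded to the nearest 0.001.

OR_MH = Σ(aᵢdᵢ/nᵢ) / Σ(bᵢcᵢ/nᵢ), where nᵢ is the stratum total.
Stratum 1 (≤ High school): n = 482; a·d/n = 4·366/482 = 3.0373; b·c/n = 67·45/482 = 6.2552
Stratum 2 (Some college): n = 449; a·d/n = 7·282/449 = 4.3964; b·c/n = 130·30/449 = 8.6860
Stratum 3 (≥ Bachelor's): n = 327; a·d/n = 11·128/327 = 4.3058; b·c/n = 96·92/327 = 27.0092
OR_MH = (3.0373 + 4.3964 + 4.3058) / (6.2552 + 8.6860 + 27.0092) = 11.7396 / 41.9503 = 0.27985

0.280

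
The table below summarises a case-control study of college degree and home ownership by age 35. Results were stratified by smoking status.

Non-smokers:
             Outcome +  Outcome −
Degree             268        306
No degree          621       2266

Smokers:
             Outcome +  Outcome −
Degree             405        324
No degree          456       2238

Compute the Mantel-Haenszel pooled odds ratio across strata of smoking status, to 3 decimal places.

4.489

OR_MH = Σ(aᵢdᵢ/nᵢ) / Σ(bᵢcᵢ/nᵢ), where nᵢ is the stratum total.
Stratum 1 (Non-smokers): n = 3461; a·d/n = 268·2266/3461 = 175.4661; b·c/n = 306·621/3461 = 54.9049
Stratum 2 (Smokers): n = 3423; a·d/n = 405·2238/3423 = 264.7940; b·c/n = 324·456/3423 = 43.1621
OR_MH = (175.4661 + 264.7940) / (54.9049 + 43.1621) = 440.2601 / 98.0671 = 4.48938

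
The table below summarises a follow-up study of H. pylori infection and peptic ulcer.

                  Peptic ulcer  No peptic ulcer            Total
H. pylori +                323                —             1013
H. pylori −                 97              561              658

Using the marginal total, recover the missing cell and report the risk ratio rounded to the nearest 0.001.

2.163

The missing cell is in the exposed row: 1013 − 323 = 690.
So a = 323, b = 690, c = 97, d = 561.
RR = [a/(a+b)] / [c/(c+d)] = (323/1013) / (97/658) = 0.31885/0.14742 = 2.16295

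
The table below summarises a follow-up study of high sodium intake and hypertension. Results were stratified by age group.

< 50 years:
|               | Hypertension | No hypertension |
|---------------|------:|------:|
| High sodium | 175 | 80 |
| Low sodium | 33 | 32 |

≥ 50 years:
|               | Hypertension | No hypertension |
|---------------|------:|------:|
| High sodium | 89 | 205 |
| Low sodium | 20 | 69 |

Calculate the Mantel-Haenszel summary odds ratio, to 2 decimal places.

1.77

OR_MH = Σ(aᵢdᵢ/nᵢ) / Σ(bᵢcᵢ/nᵢ), where nᵢ is the stratum total.
Stratum 1 (< 50 years): n = 320; a·d/n = 175·32/320 = 17.5000; b·c/n = 80·33/320 = 8.2500
Stratum 2 (≥ 50 years): n = 383; a·d/n = 89·69/383 = 16.0339; b·c/n = 205·20/383 = 10.7050
OR_MH = (17.5000 + 16.0339) / (8.2500 + 10.7050) = 33.5339 / 18.9550 = 1.76914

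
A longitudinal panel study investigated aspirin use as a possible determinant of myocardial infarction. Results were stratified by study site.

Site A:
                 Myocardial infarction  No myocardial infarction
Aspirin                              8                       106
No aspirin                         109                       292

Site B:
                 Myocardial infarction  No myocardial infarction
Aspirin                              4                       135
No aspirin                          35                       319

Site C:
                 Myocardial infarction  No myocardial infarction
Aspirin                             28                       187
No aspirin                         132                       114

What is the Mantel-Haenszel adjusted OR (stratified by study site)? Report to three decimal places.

0.164

OR_MH = Σ(aᵢdᵢ/nᵢ) / Σ(bᵢcᵢ/nᵢ), where nᵢ is the stratum total.
Stratum 1 (Site A): n = 515; a·d/n = 8·292/515 = 4.5359; b·c/n = 106·109/515 = 22.4350
Stratum 2 (Site B): n = 493; a·d/n = 4·319/493 = 2.5882; b·c/n = 135·35/493 = 9.5842
Stratum 3 (Site C): n = 461; a·d/n = 28·114/461 = 6.9241; b·c/n = 187·132/461 = 53.5445
OR_MH = (4.5359 + 2.5882 + 6.9241) / (22.4350 + 9.5842 + 53.5445) = 14.0482 / 85.5636 = 0.16418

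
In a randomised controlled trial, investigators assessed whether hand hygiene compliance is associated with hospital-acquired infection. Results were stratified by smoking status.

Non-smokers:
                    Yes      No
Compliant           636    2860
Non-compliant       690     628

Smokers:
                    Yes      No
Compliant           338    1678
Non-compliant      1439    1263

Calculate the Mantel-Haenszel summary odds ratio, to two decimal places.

0.19

OR_MH = Σ(aᵢdᵢ/nᵢ) / Σ(bᵢcᵢ/nᵢ), where nᵢ is the stratum total.
Stratum 1 (Non-smokers): n = 4814; a·d/n = 636·628/4814 = 82.9680; b·c/n = 2860·690/4814 = 409.9294
Stratum 2 (Smokers): n = 4718; a·d/n = 338·1263/4718 = 90.4820; b·c/n = 1678·1439/4718 = 511.7936
OR_MH = (82.9680 + 90.4820) / (409.9294 + 511.7936) = 173.4500 / 921.7229 = 0.18818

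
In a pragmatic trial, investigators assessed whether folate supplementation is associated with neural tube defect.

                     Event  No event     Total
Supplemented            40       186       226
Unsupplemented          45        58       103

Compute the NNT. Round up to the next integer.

4

Risk in treated group = 40/226 = 0.17699; risk in control = 45/103 = 0.43689.
Absolute risk reduction = 0.43689 − 0.17699 = 0.25990
NNT = 1 / ARR = 1 / 0.25990 = 3.848 → round up → 4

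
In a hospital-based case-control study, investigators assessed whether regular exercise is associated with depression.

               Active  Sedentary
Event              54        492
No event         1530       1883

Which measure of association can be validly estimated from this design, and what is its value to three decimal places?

0.135

Reading the table with exposure as columns: a = 54 (Active, case), b = 1530 (Active, non-case), c = 492 (Sedentary, case), d = 1883.
This is a hospital-based case-control study: participants were sampled on outcome status, so risks in the source population cannot be estimated directly — relative risk is not valid here. The odds ratio is the appropriate measure.
OR = (a·d)/(b·c) = (54 × 1883) / (1530 × 492) = 101682 / 752760 = 0.13508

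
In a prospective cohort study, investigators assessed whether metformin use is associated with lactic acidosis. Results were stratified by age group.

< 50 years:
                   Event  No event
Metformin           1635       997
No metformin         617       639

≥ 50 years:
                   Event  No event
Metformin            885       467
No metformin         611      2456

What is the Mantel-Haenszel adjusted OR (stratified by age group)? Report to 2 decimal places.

OR_MH = Σ(aᵢdᵢ/nᵢ) / Σ(bᵢcᵢ/nᵢ), where nᵢ is the stratum total.
Stratum 1 (< 50 years): n = 3888; a·d/n = 1635·639/3888 = 268.7153; b·c/n = 997·617/3888 = 158.2173
Stratum 2 (≥ 50 years): n = 4419; a·d/n = 885·2456/4419 = 491.8669; b·c/n = 467·611/4419 = 64.5705
OR_MH = (268.7153 + 491.8669) / (158.2173 + 64.5705) = 760.5822 / 222.7878 = 3.41393

3.41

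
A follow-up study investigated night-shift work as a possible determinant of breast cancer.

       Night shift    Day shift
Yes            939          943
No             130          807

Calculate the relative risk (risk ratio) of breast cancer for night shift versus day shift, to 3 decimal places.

1.630

Reading the table with exposure as columns: a = 939 (Night shift, case), b = 130 (Night shift, non-case), c = 943 (Day shift, case), d = 807.
Risk in exposed = 939/1069 = 0.87839; risk in unexposed = 943/1750 = 0.53886.
RR = 0.87839 / 0.53886 = 1.63010
The risk among the exposed is 1.63 times that among the unexposed.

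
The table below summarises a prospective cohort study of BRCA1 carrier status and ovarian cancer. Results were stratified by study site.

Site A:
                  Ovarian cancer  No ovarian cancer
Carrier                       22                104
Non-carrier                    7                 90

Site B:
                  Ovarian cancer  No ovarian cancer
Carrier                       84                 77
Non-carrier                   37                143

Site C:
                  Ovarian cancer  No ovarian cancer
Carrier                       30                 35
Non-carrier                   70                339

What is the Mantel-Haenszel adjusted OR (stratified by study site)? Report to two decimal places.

3.91

OR_MH = Σ(aᵢdᵢ/nᵢ) / Σ(bᵢcᵢ/nᵢ), where nᵢ is the stratum total.
Stratum 1 (Site A): n = 223; a·d/n = 22·90/223 = 8.8789; b·c/n = 104·7/223 = 3.2646
Stratum 2 (Site B): n = 341; a·d/n = 84·143/341 = 35.2258; b·c/n = 77·37/341 = 8.3548
Stratum 3 (Site C): n = 474; a·d/n = 30·339/474 = 21.4557; b·c/n = 35·70/474 = 5.1688
OR_MH = (8.8789 + 35.2258 + 21.4557) / (3.2646 + 8.3548 + 5.1688) = 65.5604 / 16.7882 = 3.90515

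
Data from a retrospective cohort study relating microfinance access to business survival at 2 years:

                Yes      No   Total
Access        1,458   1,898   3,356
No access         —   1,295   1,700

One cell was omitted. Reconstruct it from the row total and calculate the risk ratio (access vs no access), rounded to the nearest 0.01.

The missing cell is in the unexposed row: 1700 − 1295 = 405.
So a = 1458, b = 1898, c = 405, d = 1295.
RR = [a/(a+b)] / [c/(c+d)] = (1458/3356) / (405/1700) = 0.43445/0.23824 = 1.82360

1.82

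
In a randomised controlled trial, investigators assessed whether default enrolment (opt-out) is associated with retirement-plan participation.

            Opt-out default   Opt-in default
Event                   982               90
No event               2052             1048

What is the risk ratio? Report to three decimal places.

Reading the table with exposure as columns: a = 982 (Opt-out default, case), b = 2052 (Opt-out default, non-case), c = 90 (Opt-in default, case), d = 1048.
Risk in exposed = 982/3034 = 0.32367; risk in unexposed = 90/1138 = 0.07909.
RR = 0.32367 / 0.07909 = 4.09257
The risk among the exposed is 4.09 times that among the unexposed.

4.093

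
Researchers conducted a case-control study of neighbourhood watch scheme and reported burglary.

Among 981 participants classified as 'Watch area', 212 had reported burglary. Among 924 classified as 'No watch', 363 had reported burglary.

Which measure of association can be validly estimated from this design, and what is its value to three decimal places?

From the description: a = 212, b = 769, c = 363, d = 561.
This is a case-control study: participants were sampled on outcome status, so risks in the source population cannot be estimated directly — relative risk is not valid here. The odds ratio is the appropriate measure.
OR = (a·d)/(b·c) = (212 × 561) / (769 × 363) = 118932 / 279147 = 0.42606

0.426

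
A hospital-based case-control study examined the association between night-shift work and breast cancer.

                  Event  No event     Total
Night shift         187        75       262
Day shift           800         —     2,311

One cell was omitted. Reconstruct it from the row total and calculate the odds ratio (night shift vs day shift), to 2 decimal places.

The missing cell is in the unexposed row: 2311 − 800 = 1511.
So a = 187, b = 75, c = 800, d = 1511.
OR = (a·d)/(b·c) = (187 × 1511) / (75 × 800) = 282557 / 60000 = 4.70928

4.71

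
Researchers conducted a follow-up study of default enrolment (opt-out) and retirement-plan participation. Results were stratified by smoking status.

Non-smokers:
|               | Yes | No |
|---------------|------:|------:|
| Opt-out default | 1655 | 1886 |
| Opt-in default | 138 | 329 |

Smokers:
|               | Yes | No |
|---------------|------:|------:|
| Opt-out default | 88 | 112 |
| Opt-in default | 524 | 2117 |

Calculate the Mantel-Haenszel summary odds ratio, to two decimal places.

2.35

OR_MH = Σ(aᵢdᵢ/nᵢ) / Σ(bᵢcᵢ/nᵢ), where nᵢ is the stratum total.
Stratum 1 (Non-smokers): n = 4008; a·d/n = 1655·329/4008 = 135.8520; b·c/n = 1886·138/4008 = 64.9371
Stratum 2 (Smokers): n = 2841; a·d/n = 88·2117/2841 = 65.5741; b·c/n = 112·524/2841 = 20.6575
OR_MH = (135.8520 + 65.5741) / (64.9371 + 20.6575) = 201.4261 / 85.5946 = 2.35326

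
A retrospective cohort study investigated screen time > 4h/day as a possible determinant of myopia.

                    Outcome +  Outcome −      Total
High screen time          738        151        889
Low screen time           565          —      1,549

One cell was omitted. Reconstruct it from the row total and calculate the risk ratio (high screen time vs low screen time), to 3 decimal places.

2.276

The missing cell is in the unexposed row: 1549 − 565 = 984.
So a = 738, b = 151, c = 565, d = 984.
RR = [a/(a+b)] / [c/(c+d)] = (738/889) / (565/1549) = 0.83015/0.36475 = 2.27592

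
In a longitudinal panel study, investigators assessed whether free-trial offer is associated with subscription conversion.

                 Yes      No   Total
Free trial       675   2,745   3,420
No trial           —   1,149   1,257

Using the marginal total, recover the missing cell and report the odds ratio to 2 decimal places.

2.62

The missing cell is in the unexposed row: 1257 − 1149 = 108.
So a = 675, b = 2745, c = 108, d = 1149.
OR = (a·d)/(b·c) = (675 × 1149) / (2745 × 108) = 775575 / 296460 = 2.61612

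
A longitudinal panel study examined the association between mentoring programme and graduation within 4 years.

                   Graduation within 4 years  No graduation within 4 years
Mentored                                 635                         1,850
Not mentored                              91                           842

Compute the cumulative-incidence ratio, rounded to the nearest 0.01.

Cells: a = 635, b = 1850, c = 91, d = 842.
Risk in exposed = 635/2485 = 0.25553; risk in unexposed = 91/933 = 0.09753.
RR = 0.25553 / 0.09753 = 2.61992
The risk among the exposed is 2.62 times that among the unexposed.

2.62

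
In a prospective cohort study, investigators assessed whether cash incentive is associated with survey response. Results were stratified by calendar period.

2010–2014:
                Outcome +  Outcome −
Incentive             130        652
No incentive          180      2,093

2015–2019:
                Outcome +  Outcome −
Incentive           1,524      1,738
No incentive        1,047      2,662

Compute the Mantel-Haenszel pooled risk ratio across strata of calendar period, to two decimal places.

1.69

RR_MH = Σ(aᵢ·n₀ᵢ/nᵢ) / Σ(cᵢ·n₁ᵢ/nᵢ), with n₁ᵢ = aᵢ+bᵢ (exposed), n₀ᵢ = cᵢ+dᵢ (unexposed), nᵢ = n₁ᵢ+n₀ᵢ.
Stratum 1 (2010–2014): n₁ = 782, n₀ = 2273, n = 3055; a·n₀/n = 130·2273/3055 = 96.7234; c·n₁/n = 180·782/3055 = 46.0753
Stratum 2 (2015–2019): n₁ = 3262, n₀ = 3709, n = 6971; a·n₀/n = 1524·3709/6971 = 810.8616; c·n₁/n = 1047·3262/6971 = 489.9317
RR_MH = (96.7234 + 810.8616) / (46.0753 + 489.9317) = 907.5850 / 536.0070 = 1.69323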